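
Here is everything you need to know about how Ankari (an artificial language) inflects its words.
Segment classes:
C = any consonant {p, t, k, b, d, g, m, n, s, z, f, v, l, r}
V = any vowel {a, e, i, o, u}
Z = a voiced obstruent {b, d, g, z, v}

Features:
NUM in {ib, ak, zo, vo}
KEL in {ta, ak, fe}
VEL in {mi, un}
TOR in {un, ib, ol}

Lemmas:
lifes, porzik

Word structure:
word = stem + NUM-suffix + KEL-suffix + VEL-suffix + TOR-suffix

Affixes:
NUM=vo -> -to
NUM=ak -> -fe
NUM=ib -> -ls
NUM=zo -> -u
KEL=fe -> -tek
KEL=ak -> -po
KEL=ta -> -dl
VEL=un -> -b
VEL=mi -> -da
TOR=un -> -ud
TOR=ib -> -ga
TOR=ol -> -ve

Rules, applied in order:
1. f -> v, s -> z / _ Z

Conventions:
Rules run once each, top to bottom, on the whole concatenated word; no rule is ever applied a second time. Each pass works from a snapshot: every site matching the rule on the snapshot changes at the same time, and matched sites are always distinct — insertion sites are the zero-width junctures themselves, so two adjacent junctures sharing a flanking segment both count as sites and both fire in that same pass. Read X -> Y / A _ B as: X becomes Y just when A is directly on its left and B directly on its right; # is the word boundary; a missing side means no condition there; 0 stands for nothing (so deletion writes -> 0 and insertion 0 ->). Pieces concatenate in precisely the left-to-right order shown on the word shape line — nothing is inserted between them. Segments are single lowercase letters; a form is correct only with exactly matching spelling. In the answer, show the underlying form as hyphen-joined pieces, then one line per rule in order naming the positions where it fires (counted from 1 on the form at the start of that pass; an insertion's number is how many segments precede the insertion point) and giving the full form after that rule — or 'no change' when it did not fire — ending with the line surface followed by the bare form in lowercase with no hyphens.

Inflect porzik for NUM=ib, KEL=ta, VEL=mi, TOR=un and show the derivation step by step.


underlying: porzik-ls-dl-da-ud
1. f -> v, s -> z / _ Z: fires at position(s) 8: porziklzdldaud
surface: porziklzdldaud


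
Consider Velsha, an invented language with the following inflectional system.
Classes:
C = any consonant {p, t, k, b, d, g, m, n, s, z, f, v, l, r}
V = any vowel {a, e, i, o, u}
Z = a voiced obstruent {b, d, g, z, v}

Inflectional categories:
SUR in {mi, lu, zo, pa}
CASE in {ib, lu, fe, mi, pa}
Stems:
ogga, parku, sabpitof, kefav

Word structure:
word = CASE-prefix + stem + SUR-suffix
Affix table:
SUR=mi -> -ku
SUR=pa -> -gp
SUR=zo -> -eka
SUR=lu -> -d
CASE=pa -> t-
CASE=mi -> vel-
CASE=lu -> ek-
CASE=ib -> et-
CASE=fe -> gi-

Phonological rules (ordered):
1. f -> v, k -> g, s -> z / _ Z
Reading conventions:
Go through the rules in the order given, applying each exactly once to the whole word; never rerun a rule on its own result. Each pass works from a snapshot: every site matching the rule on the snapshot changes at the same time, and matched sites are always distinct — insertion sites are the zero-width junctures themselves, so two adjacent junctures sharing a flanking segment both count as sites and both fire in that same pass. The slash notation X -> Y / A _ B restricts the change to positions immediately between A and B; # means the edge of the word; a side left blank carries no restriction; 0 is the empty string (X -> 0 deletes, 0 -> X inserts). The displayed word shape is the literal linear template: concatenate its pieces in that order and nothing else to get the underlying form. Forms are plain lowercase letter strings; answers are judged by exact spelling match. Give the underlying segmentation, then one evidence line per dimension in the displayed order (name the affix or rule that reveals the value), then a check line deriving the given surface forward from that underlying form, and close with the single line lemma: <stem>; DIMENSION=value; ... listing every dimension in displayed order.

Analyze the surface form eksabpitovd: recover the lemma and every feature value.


underlying: ek-sabpitof-d
SUR=lu - signalled by the affix -d
CASE=lu - signalled by the affix ek-
check: eksabpitofd -> eksabpitovd
lemma: sabpitof; SUR=lu; CASE=lu


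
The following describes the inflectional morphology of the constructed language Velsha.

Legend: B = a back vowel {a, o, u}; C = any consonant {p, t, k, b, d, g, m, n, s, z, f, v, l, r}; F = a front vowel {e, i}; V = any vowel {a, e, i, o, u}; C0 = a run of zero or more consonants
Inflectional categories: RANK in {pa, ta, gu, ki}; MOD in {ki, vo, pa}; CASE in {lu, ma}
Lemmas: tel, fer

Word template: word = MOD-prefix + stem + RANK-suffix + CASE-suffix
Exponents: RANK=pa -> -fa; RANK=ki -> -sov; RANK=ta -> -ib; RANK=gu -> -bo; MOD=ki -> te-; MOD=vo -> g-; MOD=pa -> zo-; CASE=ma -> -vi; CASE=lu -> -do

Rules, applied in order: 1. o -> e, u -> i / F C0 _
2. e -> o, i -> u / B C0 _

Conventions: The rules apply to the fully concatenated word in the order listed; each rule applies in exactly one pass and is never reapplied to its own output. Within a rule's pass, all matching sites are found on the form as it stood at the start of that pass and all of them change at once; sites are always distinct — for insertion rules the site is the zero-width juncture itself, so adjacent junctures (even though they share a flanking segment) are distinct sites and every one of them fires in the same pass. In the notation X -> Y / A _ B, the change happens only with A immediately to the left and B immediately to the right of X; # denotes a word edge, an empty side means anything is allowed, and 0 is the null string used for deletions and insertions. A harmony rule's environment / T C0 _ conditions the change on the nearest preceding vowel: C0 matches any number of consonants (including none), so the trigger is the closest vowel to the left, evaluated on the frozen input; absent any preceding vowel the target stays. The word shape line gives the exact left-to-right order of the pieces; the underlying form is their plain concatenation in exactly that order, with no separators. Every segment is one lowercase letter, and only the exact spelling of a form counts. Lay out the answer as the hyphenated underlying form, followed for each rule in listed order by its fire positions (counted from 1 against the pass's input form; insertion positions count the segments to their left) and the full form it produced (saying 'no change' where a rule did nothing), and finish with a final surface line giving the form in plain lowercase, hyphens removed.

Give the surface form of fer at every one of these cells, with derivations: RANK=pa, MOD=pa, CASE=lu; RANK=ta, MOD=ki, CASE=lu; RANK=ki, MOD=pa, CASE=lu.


cell RANK=pa, MOD=pa, CASE=lu:
underlying: zo-fer-fa-do
1. o -> e, u -> i / F C0 _: no change
2. e -> o, i -> u / B C0 _: fires at position(s) 4: zoforfado
surface: zoforfado

cell RANK=ta, MOD=ki, CASE=lu:
underlying: te-fer-ib-do
1. o -> e, u -> i / F C0 _: fires at position(s) 9: teferibde
2. e -> o, i -> u / B C0 _: no change
surface: teferibde

cell RANK=ki, MOD=pa, CASE=lu:
underlying: zo-fer-sov-do
1. o -> e, u -> i / F C0 _: fires at position(s) 7: zofersevdo
2. e -> o, i -> u / B C0 _: fires at position(s) 4: zoforsevdo
surface: zoforsevdo


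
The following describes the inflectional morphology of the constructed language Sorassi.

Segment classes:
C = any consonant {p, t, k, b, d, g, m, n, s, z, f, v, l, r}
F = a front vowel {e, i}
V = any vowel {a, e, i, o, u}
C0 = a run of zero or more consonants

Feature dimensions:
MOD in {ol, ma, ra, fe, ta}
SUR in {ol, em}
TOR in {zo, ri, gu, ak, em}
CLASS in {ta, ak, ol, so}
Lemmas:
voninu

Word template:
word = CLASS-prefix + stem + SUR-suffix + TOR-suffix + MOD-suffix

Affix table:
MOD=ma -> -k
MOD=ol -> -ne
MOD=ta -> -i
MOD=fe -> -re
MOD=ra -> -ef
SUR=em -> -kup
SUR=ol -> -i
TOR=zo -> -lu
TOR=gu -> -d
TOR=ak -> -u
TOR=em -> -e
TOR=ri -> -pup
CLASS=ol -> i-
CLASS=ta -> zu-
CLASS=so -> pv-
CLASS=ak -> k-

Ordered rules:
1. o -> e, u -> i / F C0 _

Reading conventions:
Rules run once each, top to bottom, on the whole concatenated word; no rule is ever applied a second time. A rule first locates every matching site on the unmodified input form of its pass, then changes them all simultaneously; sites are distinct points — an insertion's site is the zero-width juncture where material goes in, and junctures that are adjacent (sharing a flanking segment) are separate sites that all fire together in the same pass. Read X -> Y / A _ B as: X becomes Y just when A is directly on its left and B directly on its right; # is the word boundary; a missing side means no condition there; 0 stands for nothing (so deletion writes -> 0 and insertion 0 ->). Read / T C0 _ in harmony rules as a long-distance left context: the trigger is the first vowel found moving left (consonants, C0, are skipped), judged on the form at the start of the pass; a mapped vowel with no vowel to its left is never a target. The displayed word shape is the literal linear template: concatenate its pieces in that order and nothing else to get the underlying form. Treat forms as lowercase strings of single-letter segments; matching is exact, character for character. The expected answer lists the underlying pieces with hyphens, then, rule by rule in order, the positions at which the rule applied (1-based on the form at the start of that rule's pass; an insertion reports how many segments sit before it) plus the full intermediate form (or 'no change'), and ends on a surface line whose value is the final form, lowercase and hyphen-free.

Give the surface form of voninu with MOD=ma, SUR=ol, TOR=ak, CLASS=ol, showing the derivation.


underlying: i-voninu-i-u-k
1. o -> e, u -> i / F C0 _: fires at position(s) 3, 7, 9: iveniniiik
surface: iveniniiik


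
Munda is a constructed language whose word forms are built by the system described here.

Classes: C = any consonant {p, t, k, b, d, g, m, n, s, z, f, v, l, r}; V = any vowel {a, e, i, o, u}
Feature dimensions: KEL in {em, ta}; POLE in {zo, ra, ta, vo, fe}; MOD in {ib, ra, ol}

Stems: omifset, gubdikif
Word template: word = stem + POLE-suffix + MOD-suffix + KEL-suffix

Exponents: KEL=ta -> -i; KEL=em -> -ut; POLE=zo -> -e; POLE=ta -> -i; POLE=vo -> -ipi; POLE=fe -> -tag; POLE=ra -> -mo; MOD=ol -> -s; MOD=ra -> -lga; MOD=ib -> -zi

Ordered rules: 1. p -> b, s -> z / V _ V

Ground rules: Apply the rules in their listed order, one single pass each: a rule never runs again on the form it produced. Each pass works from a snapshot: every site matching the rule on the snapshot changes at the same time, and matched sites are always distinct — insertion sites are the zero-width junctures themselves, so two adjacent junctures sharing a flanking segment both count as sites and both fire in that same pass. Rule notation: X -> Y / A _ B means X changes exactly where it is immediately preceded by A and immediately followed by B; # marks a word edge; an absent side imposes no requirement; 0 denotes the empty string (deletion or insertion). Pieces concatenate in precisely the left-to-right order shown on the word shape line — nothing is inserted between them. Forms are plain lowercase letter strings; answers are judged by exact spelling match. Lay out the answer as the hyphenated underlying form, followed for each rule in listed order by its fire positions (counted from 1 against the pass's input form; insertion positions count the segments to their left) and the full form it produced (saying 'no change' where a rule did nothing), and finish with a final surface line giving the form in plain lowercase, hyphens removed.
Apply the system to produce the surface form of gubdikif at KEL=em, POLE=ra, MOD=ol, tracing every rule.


underlying: gubdikif-mo-s-ut
1. p -> b, s -> z / V _ V: fires at position(s) 11: gubdikifmozut
surface: gubdikifmozut


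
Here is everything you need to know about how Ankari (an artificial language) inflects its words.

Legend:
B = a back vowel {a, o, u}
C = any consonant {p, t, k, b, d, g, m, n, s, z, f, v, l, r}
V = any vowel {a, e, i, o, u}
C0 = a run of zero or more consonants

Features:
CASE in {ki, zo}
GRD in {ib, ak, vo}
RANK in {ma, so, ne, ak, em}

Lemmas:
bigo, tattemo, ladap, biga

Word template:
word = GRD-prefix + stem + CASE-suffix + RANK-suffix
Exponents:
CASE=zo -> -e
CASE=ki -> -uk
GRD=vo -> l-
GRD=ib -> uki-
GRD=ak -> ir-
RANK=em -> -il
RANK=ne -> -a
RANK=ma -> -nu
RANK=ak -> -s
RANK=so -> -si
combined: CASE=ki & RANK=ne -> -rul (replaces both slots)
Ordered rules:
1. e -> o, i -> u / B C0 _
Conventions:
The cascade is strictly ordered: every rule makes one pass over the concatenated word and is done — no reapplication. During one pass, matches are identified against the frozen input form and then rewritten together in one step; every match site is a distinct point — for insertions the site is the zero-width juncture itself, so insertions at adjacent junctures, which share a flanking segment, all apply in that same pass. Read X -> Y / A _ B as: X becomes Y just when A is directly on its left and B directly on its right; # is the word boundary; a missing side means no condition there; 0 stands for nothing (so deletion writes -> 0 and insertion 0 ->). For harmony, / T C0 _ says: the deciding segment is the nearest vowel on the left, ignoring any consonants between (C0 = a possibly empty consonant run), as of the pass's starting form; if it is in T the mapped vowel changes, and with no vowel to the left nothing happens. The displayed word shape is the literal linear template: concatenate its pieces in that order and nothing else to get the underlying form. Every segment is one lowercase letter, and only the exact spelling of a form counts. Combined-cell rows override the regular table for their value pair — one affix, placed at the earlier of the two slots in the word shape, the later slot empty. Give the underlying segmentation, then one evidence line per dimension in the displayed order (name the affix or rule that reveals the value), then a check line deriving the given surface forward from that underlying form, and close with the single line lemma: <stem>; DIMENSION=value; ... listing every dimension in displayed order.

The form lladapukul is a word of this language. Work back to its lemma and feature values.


underlying: l-ladap-uk-il
CASE=ki - signalled by the affix -uk
GRD=vo - signalled by the affix l-
RANK=em - signalled by the affix -il
check: lladapukil -> lladapukul
lemma: ladap; CASE=ki; GRD=vo; RANK=em


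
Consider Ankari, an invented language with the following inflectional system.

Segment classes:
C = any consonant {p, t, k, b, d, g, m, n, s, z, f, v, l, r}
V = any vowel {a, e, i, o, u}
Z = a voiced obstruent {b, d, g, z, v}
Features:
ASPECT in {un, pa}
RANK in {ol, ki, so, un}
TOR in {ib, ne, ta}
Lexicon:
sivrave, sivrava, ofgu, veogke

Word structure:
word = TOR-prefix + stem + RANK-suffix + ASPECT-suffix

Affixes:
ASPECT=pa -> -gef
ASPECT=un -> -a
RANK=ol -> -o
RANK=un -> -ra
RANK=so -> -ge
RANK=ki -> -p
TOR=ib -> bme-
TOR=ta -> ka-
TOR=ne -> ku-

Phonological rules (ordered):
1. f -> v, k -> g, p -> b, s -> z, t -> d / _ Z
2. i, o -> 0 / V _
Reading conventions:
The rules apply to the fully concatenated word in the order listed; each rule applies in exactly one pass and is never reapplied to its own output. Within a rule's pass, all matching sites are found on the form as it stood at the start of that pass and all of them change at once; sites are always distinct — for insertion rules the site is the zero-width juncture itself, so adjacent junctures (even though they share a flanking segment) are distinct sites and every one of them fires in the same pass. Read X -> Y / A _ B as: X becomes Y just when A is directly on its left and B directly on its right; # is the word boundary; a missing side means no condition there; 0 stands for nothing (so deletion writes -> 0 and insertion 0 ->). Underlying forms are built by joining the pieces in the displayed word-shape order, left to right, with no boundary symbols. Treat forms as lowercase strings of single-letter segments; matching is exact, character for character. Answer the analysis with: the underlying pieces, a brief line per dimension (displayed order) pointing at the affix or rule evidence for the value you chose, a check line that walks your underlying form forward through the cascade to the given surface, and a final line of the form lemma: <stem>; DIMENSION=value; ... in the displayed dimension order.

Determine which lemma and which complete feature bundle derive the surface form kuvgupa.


underlying: ku-ofgu-p-a
ASPECT=un - signalled by the affix -a
RANK=ki - signalled by the affix -p
TOR=ne - signalled by the affix ku-
check: kuofgupa -> kuovgupa -> kuvgupa
lemma: ofgu; ASPECT=un; RANK=ki; TOR=ne


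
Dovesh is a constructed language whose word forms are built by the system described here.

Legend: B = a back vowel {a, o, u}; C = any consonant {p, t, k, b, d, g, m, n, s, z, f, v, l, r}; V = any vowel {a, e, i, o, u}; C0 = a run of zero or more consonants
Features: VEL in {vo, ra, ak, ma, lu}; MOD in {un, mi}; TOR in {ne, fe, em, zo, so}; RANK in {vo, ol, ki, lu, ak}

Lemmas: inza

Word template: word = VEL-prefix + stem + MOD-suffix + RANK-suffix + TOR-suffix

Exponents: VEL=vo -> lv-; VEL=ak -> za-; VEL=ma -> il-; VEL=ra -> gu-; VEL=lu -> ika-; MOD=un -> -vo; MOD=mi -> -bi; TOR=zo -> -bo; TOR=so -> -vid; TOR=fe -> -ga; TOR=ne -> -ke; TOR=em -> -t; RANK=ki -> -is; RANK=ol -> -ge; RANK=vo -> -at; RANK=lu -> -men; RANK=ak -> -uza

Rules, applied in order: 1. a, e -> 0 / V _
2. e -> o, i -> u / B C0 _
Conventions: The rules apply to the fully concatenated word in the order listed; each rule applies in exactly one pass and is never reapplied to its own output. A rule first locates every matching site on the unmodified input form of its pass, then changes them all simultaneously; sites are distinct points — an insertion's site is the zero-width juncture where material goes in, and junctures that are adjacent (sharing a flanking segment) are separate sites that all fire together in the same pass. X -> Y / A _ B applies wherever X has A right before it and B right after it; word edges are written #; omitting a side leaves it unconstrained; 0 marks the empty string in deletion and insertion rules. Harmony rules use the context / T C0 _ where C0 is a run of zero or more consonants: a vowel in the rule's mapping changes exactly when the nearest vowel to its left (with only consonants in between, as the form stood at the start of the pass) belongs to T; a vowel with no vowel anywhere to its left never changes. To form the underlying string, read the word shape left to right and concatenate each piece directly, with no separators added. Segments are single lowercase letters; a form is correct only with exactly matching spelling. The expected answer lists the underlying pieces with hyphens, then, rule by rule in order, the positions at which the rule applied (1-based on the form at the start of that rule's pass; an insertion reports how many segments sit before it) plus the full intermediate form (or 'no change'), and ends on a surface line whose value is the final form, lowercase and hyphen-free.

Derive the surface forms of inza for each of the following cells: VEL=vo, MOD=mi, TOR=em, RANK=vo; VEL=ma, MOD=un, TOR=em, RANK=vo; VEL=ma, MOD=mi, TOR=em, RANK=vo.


cell VEL=vo, MOD=mi, TOR=em, RANK=vo:
underlying: lv-inza-bi-at-t
1. a, e -> 0 / V _: fires at position(s) 9: lvinzabitt
2. e -> o, i -> u / B C0 _: fires at position(s) 8: lvinzabutt
surface: lvinzabutt

cell VEL=ma, MOD=un, TOR=em, RANK=vo:
underlying: il-inza-vo-at-t
1. a, e -> 0 / V _: fires at position(s) 9: ilinzavott
2. e -> o, i -> u / B C0 _: no change
surface: ilinzavott

cell VEL=ma, MOD=mi, TOR=em, RANK=vo:
underlying: il-inza-bi-at-t
1. a, e -> 0 / V _: fires at position(s) 9: ilinzabitt
2. e -> o, i -> u / B C0 _: fires at position(s) 8: ilinzabutt
surface: ilinzabutt


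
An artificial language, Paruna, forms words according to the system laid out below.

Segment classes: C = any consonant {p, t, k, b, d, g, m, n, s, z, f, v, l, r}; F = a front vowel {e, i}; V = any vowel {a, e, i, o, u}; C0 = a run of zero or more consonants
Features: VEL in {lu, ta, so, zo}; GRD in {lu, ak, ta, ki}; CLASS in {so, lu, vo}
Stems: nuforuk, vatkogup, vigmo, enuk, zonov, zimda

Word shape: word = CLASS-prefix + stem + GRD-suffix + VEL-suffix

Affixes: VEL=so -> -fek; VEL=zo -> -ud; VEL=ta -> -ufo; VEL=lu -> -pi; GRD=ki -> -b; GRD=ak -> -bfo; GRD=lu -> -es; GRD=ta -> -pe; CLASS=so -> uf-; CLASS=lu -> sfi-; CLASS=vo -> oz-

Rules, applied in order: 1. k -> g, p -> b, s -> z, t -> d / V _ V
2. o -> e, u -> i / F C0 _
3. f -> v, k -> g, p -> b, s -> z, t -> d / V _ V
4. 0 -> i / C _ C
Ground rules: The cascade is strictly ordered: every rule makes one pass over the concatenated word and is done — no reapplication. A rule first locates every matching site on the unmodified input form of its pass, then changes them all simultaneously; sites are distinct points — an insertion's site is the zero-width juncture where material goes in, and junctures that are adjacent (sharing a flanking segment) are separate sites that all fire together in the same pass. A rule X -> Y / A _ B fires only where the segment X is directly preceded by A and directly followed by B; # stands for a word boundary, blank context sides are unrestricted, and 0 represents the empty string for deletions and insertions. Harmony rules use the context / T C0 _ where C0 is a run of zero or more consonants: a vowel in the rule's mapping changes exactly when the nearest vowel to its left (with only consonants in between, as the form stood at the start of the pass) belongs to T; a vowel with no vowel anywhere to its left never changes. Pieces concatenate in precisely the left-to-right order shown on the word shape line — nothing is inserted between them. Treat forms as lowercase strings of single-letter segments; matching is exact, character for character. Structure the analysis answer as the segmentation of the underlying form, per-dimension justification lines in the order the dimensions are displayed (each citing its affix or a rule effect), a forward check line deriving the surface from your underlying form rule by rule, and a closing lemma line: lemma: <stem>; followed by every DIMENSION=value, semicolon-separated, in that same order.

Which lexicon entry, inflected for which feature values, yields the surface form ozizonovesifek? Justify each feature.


underlying: oz-zonov-es-fek
VEL=so - signalled by the affix -fek
GRD=lu - signalled by the affix -es
CLASS=vo - signalled by the affix oz-
check: ozzonovesfek -> ozzonovesfek -> ozzonovesfek -> ozzonovesfek -> ozizonovesifek
lemma: zonov; VEL=so; GRD=lu; CLASS=vo


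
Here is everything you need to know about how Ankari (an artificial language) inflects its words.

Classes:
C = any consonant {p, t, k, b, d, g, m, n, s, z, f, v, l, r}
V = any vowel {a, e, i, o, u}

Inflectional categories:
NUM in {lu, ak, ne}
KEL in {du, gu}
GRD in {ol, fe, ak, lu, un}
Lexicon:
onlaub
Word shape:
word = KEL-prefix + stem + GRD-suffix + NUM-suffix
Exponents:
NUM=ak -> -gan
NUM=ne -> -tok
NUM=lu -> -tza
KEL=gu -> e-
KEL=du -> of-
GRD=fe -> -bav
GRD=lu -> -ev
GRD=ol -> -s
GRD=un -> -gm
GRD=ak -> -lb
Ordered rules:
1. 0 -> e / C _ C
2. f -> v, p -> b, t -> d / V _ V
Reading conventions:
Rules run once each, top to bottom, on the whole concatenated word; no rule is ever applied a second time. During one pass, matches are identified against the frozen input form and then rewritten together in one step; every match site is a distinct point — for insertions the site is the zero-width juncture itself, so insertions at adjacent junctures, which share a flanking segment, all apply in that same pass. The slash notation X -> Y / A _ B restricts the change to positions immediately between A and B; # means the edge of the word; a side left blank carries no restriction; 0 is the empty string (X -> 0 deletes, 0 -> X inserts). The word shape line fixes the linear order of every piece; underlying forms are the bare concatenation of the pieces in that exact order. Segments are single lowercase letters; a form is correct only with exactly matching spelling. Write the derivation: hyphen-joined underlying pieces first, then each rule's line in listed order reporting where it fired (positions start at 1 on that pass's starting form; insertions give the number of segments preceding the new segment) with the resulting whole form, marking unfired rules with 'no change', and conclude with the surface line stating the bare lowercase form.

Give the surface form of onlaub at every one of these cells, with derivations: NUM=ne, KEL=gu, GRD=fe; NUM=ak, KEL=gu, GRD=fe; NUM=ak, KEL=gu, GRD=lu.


cell NUM=ne, KEL=gu, GRD=fe:
underlying: e-onlaub-bav-tok
1. 0 -> e / C _ C: inserts after position(s) 3, 7, 10: eonelaubebavetok
2. f -> v, p -> b, t -> d / V _ V: fires at position(s) 14: eonelaubebavedok
surface: eonelaubebavedok

cell NUM=ak, KEL=gu, GRD=fe:
underlying: e-onlaub-bav-gan
1. 0 -> e / C _ C: inserts after position(s) 3, 7, 10: eonelaubebavegan
2. f -> v, p -> b, t -> d / V _ V: no change
surface: eonelaubebavegan

cell NUM=ak, KEL=gu, GRD=lu:
underlying: e-onlaub-ev-gan
1. 0 -> e / C _ C: inserts after position(s) 3, 9: eonelaubevegan
2. f -> v, p -> b, t -> d / V _ V: no change
surface: eonelaubevegan


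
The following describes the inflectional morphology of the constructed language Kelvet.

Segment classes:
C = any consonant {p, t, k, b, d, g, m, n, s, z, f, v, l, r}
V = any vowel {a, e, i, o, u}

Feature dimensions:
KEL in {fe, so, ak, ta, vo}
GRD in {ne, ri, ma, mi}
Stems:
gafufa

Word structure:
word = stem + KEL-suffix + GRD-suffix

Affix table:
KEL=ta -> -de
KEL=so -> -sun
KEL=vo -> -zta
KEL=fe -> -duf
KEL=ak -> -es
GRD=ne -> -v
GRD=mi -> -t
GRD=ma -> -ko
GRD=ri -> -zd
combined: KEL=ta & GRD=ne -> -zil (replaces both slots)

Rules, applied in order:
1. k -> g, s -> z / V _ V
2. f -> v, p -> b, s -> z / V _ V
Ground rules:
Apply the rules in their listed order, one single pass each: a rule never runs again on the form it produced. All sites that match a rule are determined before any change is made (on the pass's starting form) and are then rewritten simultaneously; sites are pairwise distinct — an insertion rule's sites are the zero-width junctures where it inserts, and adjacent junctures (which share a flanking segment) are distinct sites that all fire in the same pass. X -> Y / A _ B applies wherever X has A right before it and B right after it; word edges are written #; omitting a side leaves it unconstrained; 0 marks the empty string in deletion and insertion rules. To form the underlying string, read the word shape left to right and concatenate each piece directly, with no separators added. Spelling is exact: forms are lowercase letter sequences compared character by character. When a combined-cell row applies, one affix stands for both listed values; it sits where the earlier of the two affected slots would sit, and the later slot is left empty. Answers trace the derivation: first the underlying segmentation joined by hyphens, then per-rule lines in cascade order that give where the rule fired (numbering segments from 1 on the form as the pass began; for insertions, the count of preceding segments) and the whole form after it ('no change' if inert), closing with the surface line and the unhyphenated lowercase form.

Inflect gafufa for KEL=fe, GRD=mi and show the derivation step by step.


underlying: gafufa-duf-t
1. k -> g, s -> z / V _ V: no change
2. f -> v, p -> b, s -> z / V _ V: fires at position(s) 3, 5: gavuvaduft
surface: gavuvaduft


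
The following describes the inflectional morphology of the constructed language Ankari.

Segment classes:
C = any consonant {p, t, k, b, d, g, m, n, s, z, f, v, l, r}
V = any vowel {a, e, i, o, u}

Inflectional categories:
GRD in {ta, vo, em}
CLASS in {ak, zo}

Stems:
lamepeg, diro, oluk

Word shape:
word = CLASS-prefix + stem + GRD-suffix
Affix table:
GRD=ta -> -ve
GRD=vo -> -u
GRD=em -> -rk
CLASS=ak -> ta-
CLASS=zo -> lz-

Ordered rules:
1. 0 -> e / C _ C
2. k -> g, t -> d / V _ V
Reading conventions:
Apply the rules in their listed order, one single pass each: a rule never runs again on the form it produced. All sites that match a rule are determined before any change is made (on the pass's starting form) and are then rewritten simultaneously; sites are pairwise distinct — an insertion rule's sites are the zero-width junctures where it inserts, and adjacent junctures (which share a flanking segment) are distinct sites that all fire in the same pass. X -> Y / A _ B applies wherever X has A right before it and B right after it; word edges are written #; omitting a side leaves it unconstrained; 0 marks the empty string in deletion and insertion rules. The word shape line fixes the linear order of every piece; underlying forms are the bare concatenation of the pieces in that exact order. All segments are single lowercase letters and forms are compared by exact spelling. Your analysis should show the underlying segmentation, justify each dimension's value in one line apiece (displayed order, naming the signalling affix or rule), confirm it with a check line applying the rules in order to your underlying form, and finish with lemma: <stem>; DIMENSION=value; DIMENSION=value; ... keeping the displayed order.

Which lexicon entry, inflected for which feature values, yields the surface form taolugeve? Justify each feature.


underlying: ta-oluk-ve
GRD=ta - signalled by the affix -ve
CLASS=ak - signalled by the affix ta-
check: taolukve -> taolukeve -> taolugeve
lemma: oluk; GRD=ta; CLASS=ak


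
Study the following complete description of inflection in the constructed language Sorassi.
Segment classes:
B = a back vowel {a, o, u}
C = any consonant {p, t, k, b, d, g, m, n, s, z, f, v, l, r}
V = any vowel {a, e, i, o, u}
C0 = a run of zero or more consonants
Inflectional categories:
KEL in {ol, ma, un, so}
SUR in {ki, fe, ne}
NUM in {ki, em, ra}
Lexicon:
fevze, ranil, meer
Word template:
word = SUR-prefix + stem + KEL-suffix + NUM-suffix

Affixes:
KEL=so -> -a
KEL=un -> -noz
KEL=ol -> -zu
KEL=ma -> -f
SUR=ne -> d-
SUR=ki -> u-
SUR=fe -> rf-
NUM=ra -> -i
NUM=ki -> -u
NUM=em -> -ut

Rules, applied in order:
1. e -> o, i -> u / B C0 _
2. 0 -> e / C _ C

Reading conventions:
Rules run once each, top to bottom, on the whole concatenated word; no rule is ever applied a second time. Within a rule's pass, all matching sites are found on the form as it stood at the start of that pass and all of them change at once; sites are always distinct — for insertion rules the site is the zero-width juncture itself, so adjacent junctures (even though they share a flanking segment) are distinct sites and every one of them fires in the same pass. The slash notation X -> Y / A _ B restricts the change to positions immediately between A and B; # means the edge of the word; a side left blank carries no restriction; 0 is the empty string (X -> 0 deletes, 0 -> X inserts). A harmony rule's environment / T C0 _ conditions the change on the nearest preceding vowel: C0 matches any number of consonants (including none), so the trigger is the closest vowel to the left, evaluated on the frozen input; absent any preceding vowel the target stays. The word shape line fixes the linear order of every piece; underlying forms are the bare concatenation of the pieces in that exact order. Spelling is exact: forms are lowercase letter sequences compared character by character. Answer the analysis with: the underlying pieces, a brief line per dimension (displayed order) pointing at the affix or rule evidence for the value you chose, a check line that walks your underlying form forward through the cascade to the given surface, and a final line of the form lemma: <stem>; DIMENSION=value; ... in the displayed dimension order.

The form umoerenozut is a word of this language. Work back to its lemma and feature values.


underlying: u-meer-noz-ut
KEL=un - signalled by the affix -noz
SUR=ki - signalled by the affix u-
NUM=em - signalled by the affix -ut
check: umeernozut -> umoernozut -> umoerenozut
lemma: meer; KEL=un; SUR=ki; NUM=em


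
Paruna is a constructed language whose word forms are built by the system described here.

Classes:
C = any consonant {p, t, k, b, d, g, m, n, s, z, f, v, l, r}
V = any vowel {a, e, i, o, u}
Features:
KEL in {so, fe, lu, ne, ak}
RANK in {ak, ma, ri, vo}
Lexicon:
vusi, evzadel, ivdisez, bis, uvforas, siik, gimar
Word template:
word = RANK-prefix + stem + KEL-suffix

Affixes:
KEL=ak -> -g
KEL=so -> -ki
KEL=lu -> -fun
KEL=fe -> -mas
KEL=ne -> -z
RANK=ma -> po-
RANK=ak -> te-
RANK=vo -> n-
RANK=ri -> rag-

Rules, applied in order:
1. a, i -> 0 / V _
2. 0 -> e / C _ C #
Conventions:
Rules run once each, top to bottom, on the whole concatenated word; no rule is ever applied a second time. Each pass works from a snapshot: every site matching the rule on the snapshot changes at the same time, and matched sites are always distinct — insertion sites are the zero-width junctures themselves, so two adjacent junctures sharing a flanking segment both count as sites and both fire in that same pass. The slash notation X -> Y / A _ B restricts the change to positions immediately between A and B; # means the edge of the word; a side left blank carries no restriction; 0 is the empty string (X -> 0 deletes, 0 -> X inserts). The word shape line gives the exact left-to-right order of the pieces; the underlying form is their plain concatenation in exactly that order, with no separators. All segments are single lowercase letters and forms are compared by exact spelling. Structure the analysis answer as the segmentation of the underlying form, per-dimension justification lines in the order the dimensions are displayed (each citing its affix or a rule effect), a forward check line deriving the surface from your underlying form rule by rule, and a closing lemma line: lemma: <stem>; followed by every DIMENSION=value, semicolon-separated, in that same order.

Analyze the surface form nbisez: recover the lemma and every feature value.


underlying: n-bis-z
KEL=ne - signalled by the affix -z
RANK=vo - signalled by the affix n-
check: nbisz -> nbisz -> nbisez
lemma: bis; KEL=ne; RANK=vo


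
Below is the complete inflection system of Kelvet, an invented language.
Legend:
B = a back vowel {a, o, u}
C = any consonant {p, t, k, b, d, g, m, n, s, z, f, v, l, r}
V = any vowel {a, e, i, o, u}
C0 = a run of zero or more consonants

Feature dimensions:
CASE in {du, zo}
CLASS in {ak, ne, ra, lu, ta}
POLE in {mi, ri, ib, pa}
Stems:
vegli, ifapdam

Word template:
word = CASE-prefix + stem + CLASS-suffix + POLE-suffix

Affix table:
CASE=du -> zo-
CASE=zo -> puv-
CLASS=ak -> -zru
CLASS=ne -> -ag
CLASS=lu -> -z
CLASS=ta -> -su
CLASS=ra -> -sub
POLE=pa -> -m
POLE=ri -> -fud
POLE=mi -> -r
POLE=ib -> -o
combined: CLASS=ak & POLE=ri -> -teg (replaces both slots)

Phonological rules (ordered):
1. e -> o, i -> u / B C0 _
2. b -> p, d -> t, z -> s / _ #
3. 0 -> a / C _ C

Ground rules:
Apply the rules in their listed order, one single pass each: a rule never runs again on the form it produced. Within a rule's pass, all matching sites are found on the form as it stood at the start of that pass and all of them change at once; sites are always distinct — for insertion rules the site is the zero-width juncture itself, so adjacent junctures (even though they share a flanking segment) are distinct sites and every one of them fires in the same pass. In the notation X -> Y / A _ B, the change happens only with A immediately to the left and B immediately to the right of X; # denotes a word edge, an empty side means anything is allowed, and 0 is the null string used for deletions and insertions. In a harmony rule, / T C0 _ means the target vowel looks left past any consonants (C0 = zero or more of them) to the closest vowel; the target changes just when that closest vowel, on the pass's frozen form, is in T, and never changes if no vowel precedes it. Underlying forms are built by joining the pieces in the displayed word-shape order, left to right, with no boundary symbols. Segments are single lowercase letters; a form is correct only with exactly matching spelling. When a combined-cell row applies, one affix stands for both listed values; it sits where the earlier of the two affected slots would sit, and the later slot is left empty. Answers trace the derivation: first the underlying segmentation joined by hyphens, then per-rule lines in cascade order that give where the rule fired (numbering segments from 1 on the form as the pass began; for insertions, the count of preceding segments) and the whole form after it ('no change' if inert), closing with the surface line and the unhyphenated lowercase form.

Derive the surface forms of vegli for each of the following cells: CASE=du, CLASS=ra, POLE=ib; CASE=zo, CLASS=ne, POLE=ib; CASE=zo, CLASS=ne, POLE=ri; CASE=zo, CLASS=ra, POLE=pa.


cell CASE=du, CLASS=ra, POLE=ib:
underlying: zo-vegli-sub-o
1. e -> o, i -> u / B C0 _: fires at position(s) 4: zovoglisubo
2. b -> p, d -> t, z -> s / _ #: no change
3. 0 -> a / C _ C: inserts after position(s) 5: zovogalisubo
surface: zovogalisubo

cell CASE=zo, CLASS=ne, POLE=ib:
underlying: puv-vegli-ag-o
1. e -> o, i -> u / B C0 _: fires at position(s) 5: puvvogliago
2. b -> p, d -> t, z -> s / _ #: no change
3. 0 -> a / C _ C: inserts after position(s) 3, 6: puvavogaliago
surface: puvavogaliago

cell CASE=zo, CLASS=ne, POLE=ri:
underlying: puv-vegli-ag-fud
1. e -> o, i -> u / B C0 _: fires at position(s) 5: puvvogliagfud
2. b -> p, d -> t, z -> s / _ #: fires at position(s) 13: puvvogliagfut
3. 0 -> a / C _ C: inserts after position(s) 3, 6, 10: puvavogaliagafut
surface: puvavogaliagafut

cell CASE=zo, CLASS=ra, POLE=pa:
underlying: puv-vegli-sub-m
1. e -> o, i -> u / B C0 _: fires at position(s) 5: puvvoglisubm
2. b -> p, d -> t, z -> s / _ #: no change
3. 0 -> a / C _ C: inserts after position(s) 3, 6, 11: puvavogalisubam
surface: puvavogalisubam


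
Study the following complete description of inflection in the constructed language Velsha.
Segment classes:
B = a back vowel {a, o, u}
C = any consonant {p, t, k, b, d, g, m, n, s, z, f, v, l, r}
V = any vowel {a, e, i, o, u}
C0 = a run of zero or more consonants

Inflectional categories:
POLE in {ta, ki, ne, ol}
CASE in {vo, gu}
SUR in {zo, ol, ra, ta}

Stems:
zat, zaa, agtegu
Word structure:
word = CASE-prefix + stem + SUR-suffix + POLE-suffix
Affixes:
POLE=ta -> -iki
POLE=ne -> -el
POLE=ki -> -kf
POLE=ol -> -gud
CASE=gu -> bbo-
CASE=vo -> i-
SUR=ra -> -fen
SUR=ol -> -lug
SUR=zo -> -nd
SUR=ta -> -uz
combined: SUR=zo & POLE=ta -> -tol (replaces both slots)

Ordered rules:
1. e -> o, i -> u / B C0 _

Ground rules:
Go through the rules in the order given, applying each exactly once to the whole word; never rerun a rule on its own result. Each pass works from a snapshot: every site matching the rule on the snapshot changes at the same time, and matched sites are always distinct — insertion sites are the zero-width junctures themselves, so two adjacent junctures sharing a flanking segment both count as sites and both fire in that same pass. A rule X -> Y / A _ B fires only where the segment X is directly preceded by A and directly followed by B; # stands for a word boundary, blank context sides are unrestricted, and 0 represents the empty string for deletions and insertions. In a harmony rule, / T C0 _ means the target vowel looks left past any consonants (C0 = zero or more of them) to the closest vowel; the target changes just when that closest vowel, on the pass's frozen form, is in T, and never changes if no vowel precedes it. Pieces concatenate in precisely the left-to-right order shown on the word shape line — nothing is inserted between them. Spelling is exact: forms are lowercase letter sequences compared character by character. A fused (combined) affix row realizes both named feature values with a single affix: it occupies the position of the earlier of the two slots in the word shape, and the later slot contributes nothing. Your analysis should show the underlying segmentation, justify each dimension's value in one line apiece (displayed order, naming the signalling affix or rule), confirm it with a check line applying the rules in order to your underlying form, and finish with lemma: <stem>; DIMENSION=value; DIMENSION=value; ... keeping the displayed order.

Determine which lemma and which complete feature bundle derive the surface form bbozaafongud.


underlying: bbo-zaa-fen-gud
POLE=ol - signalled by the affix -gud
CASE=gu - signalled by the affix bbo-
SUR=ra - signalled by the affix -fen
check: bbozaafengud -> bbozaafongud
lemma: zaa; POLE=ol; CASE=gu; SUR=ra
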